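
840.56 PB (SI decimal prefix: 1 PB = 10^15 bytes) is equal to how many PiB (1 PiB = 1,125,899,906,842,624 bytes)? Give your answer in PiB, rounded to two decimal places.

840.56 PB × 1,000,000,000,000,000 bytes/PB = 840,560,000,000,000,000 bytes
1 PiB = 2^50 bytes = 1,125,899,906,842,624 bytes
840,560,000,000,000,000 / 1,125,899,906,842,624 = 746.57 PiB

746.57 PiB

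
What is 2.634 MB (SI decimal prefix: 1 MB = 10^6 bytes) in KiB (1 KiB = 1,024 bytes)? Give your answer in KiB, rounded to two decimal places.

2.634 MB × 1,000,000 bytes/MB = 2,634,000 bytes
1 KiB = 1,024 bytes
2,634,000 / 1,024 = 2,572.27 KiB

2,572.27 KiB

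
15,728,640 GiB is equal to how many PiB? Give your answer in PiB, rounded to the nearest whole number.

15 PiB

15,728,640 GiB × 1,073,741,824 bytes/GiB = 16,888,498,602,639,360 bytes
1 PiB = 2^50 bytes = 1,125,899,906,842,624 bytes
16,888,498,602,639,360 / 1,125,899,906,842,624 = 15 PiB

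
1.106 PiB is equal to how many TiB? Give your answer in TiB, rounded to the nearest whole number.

1,133 TiB

1.106 PiB × 1,125,899,906,842,624 bytes/PiB = 1,245,245,296,967,942.144 bytes
1 TiB = 2^40 bytes = 1,099,511,627,776 bytes
1,245,245,296,967,942.144 / 1,099,511,627,776 = 1,133 TiB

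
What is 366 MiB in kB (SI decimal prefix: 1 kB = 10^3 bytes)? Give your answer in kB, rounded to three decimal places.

383,778.816 kB

366 MiB = 366 × 2^20 bytes = 383,778,816 bytes
1 kB = 10^3 bytes = 1,000 bytes
383,778,816 / 1,000 = 383,778.816 kB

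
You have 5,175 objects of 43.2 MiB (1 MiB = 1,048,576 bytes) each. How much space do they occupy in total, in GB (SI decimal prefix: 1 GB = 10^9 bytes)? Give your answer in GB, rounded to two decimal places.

Total = 5,175 × 43.2 MiB = 223,560 MiB
= 223,560 × 1,048,576 bytes = 234,419,650,560 bytes
1 GB = 1,000,000,000 bytes
234,419,650,560 / 1,000,000,000 = 234.42 GB

234.42 GB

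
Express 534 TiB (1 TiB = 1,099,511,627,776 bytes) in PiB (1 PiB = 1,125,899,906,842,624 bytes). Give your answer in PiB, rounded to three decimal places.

534 TiB = 534 × 2^40 bytes = 587,139,209,232,384 bytes
1 PiB = 2^50 bytes = 1,125,899,906,842,624 bytes
587,139,209,232,384 / 1,125,899,906,842,624 = 0.521 PiB

0.521 PiB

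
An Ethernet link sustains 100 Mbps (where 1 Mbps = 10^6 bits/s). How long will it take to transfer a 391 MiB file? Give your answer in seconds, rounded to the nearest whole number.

33 seconds

391 MiB = 409,993,216 bytes = 3,279,945,728 bits
100 Mbps = 100,000,000 bits/s
time = 3,279,945,728 / 100,000,000 = 33 s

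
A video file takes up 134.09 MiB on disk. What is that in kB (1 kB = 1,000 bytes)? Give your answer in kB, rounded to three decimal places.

140,603.556 kB

134.09 MiB × 1,048,576 bytes/MiB = 140,603,555.84 bytes
1 kB = 10^3 bytes = 1,000 bytes
140,603,555.84 / 1,000 = 140,603.556 kB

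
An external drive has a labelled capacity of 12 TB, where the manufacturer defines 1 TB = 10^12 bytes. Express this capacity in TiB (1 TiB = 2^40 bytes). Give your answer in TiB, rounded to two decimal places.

10.91 TiB

12 TB = 12 × 10^12 bytes = 12,000,000,000,000 bytes
1 TiB = 2^40 bytes = 1,099,511,627,776 bytes
12,000,000,000,000 / 1,099,511,627,776 = 10.91 TiB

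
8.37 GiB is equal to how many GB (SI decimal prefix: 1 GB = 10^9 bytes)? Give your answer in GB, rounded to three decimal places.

8.987 GB

8.37 GiB = 8.37 × 2^30 bytes = 8,987,219,066.88 bytes
1 GB = 1,000,000,000 bytes
8,987,219,066.88 / 1,000,000,000 = 8.987 GB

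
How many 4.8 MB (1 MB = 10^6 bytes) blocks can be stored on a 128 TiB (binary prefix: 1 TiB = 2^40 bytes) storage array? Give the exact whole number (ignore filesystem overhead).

Capacity: 128 TiB = 140,737,488,355,328 bytes
Per item: 4.8 MB = 4,800,000 bytes
⌊140,737,488,355,328 / 4,800,000⌋ = 29,320,310

29,320,310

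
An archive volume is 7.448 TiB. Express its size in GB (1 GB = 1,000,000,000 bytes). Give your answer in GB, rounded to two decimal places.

8,189.16 GB

7.448 TiB = 7.448 × 2^40 bytes = 8,189,162,603,675.648 bytes
1 GB = 1,000,000,000 bytes
8,189,162,603,675.648 / 1,000,000,000 = 8,189.16 GB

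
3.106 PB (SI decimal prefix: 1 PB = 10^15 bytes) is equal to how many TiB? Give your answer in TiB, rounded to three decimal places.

3.106 PB × 1,000,000,000,000,000 bytes/PB = 3,106,000,000,000,000 bytes
1 TiB = 1,099,511,627,776 bytes
3,106,000,000,000,000 / 1,099,511,627,776 = 2,824.891 TiB

2,824.891 TiB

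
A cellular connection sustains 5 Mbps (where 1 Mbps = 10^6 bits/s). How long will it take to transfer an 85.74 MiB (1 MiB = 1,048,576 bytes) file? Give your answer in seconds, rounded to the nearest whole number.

144 seconds

85.74 MiB = 89,904,906.24 bytes = 719,239,249.92 bits
5 Mbps = 5,000,000 bits/s
time = 719,239,249.92 / 5,000,000 = 144 s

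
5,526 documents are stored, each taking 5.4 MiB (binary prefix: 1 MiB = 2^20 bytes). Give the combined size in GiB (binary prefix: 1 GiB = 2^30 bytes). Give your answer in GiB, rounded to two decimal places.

Total = 5,526 × 5.4 MiB = 29840.4 MiB
= 29840.4 × 1,048,576 bytes = 31,289,927,270.4 bytes
1 GiB = 1,073,741,824 bytes
31,289,927,270.4 / 1,073,741,824 = 29.14 GiB

29.14 GiB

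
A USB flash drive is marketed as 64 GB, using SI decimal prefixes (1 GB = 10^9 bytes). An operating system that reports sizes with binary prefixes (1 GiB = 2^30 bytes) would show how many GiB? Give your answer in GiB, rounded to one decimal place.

59.6 GiB

64 GB = 64 × 10^9 bytes = 64,000,000,000 bytes
1 GiB = 2^30 bytes = 1,073,741,824 bytes
64,000,000,000 / 1,073,741,824 = 59.6 GiB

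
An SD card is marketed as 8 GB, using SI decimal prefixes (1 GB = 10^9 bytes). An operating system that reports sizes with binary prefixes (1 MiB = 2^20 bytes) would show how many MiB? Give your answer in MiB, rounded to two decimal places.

7,629.39 MiB

8 GB × 1,000,000,000 bytes/GB = 8,000,000,000 bytes
1 MiB = 1,048,576 bytes
8,000,000,000 / 1,048,576 = 7,629.39 MiB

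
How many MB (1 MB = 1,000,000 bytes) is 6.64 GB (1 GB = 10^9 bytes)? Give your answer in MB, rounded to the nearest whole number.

6.64 GB = 6.64 × 10^9 bytes = 6,640,000,000 bytes
1 MB = 1,000,000 bytes
6,640,000,000 / 1,000,000 = 6,640 MB

6,640 MB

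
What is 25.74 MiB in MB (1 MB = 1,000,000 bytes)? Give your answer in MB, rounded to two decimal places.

25.74 MiB × 1,048,576 bytes/MiB = 26,990,346.24 bytes
1 MB = 10^6 bytes = 1,000,000 bytes
26,990,346.24 / 1,000,000 = 26.99 MB

26.99 MB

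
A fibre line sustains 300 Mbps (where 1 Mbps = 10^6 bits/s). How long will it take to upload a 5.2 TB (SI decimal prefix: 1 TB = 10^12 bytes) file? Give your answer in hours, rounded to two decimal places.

5.2 TB = 5,200,000,000,000 bytes = 41,600,000,000,000 bits
300 Mbps = 300,000,000 bits/s
time = 41,600,000,000,000 / 300,000,000 = 138,666.6667 s
138,666.6667 s / 3600 = 38.52 hours

38.52 hours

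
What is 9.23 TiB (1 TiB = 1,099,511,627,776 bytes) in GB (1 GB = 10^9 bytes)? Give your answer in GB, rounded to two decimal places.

10,148.49 GB

9.23 TiB × 1,099,511,627,776 bytes/TiB = 10,148,492,324,372.48 bytes
1 GB = 1,000,000,000 bytes
10,148,492,324,372.48 / 1,000,000,000 = 10,148.49 GB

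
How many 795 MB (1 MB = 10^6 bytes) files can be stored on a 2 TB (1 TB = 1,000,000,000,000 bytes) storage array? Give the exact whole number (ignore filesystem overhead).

Capacity: 2 TB = 2,000,000,000,000 bytes
Per item: 795 MB = 795,000,000 bytes
⌊2,000,000,000,000 / 795,000,000⌋ = 2,515

2,515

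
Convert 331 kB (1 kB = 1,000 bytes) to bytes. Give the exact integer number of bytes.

331 × 1,000 = 331,000 bytes  (1 kB = 10^3 bytes)

331,000 bytes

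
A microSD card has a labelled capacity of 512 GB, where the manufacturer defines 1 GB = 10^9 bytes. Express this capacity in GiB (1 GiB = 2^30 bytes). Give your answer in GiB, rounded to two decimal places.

512 GB = 512 × 10^9 bytes = 512,000,000,000 bytes
1 GiB = 1,073,741,824 bytes
512,000,000,000 / 1,073,741,824 = 476.84 GiB

476.84 GiB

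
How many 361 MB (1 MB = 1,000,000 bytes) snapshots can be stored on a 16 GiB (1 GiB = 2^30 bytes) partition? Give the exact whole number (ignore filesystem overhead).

47

Capacity: 16 GiB = 17,179,869,184 bytes
Per item: 361 MB = 361,000,000 bytes
⌊17,179,869,184 / 361,000,000⌋ = 47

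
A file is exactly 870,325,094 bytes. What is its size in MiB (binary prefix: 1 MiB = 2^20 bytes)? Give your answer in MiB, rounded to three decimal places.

830.007 MiB

870,325,094 bytes given.
1 MiB = 2^20 bytes = 1,048,576 bytes
870,325,094 / 1,048,576 = 830.007 MiB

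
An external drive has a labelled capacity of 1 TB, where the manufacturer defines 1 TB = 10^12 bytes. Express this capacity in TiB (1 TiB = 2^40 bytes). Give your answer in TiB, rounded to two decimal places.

1 TB × 1,000,000,000,000 bytes/TB = 1,000,000,000,000 bytes
1 TiB = 2^40 bytes = 1,099,511,627,776 bytes
1,000,000,000,000 / 1,099,511,627,776 = 0.91 TiB

0.91 TiB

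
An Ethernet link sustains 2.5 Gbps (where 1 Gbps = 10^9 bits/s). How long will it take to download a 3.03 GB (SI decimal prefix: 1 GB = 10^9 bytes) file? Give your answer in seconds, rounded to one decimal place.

9.7 seconds

3.03 GB = 3,030,000,000 bytes = 24,240,000,000 bits
2.5 Gbps = 2,500,000,000 bits/s
time = 24,240,000,000 / 2,500,000,000 = 9.7 s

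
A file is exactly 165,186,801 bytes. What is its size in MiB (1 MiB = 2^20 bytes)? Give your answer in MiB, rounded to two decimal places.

157.53 MiB

165,186,801 bytes given.
1 MiB = 2^20 bytes = 1,048,576 bytes
165,186,801 / 1,048,576 = 157.53 MiB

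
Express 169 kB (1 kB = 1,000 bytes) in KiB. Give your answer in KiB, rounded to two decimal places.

165.04 KiB

169 kB = 169 × 10^3 bytes = 169,000 bytes
1 KiB = 1,024 bytes
169,000 / 1,024 = 165.04 KiB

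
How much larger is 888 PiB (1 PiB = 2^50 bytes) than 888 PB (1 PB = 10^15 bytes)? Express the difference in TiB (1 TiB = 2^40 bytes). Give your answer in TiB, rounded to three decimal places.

101,680.705 TiB

888 PiB = 888 × 1,125,899,906,842,624 = 999,799,117,276,250,112 bytes
888 PB = 888 × 1,000,000,000,000,000 = 888,000,000,000,000,000 bytes
difference = 111,799,117,276,250,112 bytes
111,799,117,276,250,112 / 1,099,511,627,776 = 101,680.705 TiB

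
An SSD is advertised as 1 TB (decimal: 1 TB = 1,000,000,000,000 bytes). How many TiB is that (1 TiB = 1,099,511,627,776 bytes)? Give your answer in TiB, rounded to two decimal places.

0.91 TiB

1 TB = 1 × 10^12 bytes = 1,000,000,000,000 bytes
1 TiB = 1,099,511,627,776 bytes
1,000,000,000,000 / 1,099,511,627,776 = 0.91 TiB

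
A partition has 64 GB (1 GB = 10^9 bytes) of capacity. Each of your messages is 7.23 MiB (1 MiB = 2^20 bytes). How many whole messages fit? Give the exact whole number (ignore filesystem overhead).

8,441

Capacity: 64 GB = 64,000,000,000 bytes
Per item: 7.23 MiB = 7,581,204.48 bytes
⌊64,000,000,000 / 7,581,204.48⌋ = 8,441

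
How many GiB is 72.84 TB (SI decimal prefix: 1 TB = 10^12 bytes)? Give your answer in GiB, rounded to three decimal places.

72.84 TB × 1,000,000,000,000 bytes/TB = 72,840,000,000,000 bytes
1 GiB = 2^30 bytes = 1,073,741,824 bytes
72,840,000,000,000 / 1,073,741,824 = 67,837.536 GiB

67,837.536 GiB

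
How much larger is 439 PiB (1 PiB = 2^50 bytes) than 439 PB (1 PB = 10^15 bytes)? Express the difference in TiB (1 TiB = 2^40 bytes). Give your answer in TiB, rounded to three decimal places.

439 PiB = 439 × 1,125,899,906,842,624 = 494,270,059,103,911,936 bytes
439 PB = 439 × 1,000,000,000,000,000 = 439,000,000,000,000,000 bytes
difference = 55,270,059,103,911,936 bytes
55,270,059,103,911,936 / 1,099,511,627,776 = 50,267.826 TiB

50,267.826 TiB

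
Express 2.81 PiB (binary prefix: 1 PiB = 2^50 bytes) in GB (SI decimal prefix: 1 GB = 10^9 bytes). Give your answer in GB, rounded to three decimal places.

2.81 PiB = 2.81 × 2^50 bytes = 3,163,778,738,227,773.44 bytes
1 GB = 10^9 bytes = 1,000,000,000 bytes
3,163,778,738,227,773.44 / 1,000,000,000 = 3,163,778.738 GB

3,163,778.738 GB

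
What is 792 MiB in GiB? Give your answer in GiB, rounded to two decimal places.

0.77 GiB

792 MiB = 792 × 2^20 bytes = 830,472,192 bytes
1 GiB = 1,073,741,824 bytes
830,472,192 / 1,073,741,824 = 0.77 GiB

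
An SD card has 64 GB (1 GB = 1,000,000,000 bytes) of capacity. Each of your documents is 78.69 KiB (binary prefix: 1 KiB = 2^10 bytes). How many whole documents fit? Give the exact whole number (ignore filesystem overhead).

794,255

Capacity: 64 GB = 64,000,000,000 bytes
Per item: 78.69 KiB = 80,578.56 bytes
⌊64,000,000,000 / 80,578.56⌋ = 794,255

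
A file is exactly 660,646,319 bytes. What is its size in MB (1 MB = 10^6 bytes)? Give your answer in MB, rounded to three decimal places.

660,646,319 bytes given.
1 MB = 10^6 bytes = 1,000,000 bytes
660,646,319 / 1,000,000 = 660.646 MB

660.646 MB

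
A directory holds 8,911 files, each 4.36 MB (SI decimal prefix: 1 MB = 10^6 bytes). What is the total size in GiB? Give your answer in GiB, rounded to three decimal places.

Total = 8,911 × 4.36 MB = 38851.96 MB
= 38851.96 × 1,000,000 bytes = 38,851,960,000 bytes
1 GiB = 1,073,741,824 bytes
38,851,960,000 / 1,073,741,824 = 36.184 GiB

36.184 GiB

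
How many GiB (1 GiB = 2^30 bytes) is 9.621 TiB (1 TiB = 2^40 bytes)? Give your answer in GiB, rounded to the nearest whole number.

9,852 GiB

9.621 TiB = 9.621 × 2^40 bytes = 10,578,401,370,832.896 bytes
1 GiB = 1,073,741,824 bytes
10,578,401,370,832.896 / 1,073,741,824 = 9,852 GiB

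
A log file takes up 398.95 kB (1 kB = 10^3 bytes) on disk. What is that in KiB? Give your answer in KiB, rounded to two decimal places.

389.60 KiB

398.95 kB = 398.95 × 10^3 bytes = 398,950 bytes
1 KiB = 2^10 bytes = 1,024 bytes
398,950 / 1,024 = 389.60 KiB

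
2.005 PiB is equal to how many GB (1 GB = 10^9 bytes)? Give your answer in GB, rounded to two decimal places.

2.005 PiB × 1,125,899,906,842,624 bytes/PiB = 2,257,429,313,219,461.12 bytes
1 GB = 1,000,000,000 bytes
2,257,429,313,219,461.12 / 1,000,000,000 = 2,257,429.31 GB

2,257,429.31 GB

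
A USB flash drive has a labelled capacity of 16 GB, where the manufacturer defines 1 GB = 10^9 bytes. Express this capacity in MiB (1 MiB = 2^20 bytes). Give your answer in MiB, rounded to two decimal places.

15,258.79 MiB

16 GB = 16 × 10^9 bytes = 16,000,000,000 bytes
1 MiB = 1,048,576 bytes
16,000,000,000 / 1,048,576 = 15,258.79 MiB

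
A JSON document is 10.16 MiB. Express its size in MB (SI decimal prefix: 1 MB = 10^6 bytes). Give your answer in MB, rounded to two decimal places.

10.65 MB

10.16 MiB = 10.16 × 2^20 bytes = 10,653,532.16 bytes
1 MB = 10^6 bytes = 1,000,000 bytes
10,653,532.16 / 1,000,000 = 10.65 MB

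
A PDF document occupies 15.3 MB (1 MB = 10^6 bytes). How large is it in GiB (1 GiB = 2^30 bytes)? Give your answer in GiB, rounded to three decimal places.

15.3 MB × 1,000,000 bytes/MB = 15,300,000 bytes
1 GiB = 1,073,741,824 bytes
15,300,000 / 1,073,741,824 = 0.014 GiB

0.014 GiB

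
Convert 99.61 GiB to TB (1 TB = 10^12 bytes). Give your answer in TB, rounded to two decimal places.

99.61 GiB = 99.61 × 2^30 bytes = 106,955,423,088.64 bytes
1 TB = 1,000,000,000,000 bytes
106,955,423,088.64 / 1,000,000,000,000 = 0.11 TB

0.11 TB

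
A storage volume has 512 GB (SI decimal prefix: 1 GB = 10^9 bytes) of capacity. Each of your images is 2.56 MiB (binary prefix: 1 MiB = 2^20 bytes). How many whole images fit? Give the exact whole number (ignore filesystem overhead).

Capacity: 512 GB = 512,000,000,000 bytes
Per item: 2.56 MiB = 2,684,354.56 bytes
⌊512,000,000,000 / 2,684,354.56⌋ = 190,734

190,734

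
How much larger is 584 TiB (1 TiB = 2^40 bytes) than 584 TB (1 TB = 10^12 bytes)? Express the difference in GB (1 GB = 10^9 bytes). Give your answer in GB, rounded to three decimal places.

584 TiB = 584 × 1,099,511,627,776 = 642,114,790,621,184 bytes
584 TB = 584 × 1,000,000,000,000 = 584,000,000,000,000 bytes
difference = 58,114,790,621,184 bytes
58,114,790,621,184 / 1,000,000,000 = 58,114.791 GB

58,114.791 GB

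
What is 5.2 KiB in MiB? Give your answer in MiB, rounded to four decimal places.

5.2 KiB = 5.2 × 2^10 bytes = 5,324.8 bytes
1 MiB = 2^20 bytes = 1,048,576 bytes
5,324.8 / 1,048,576 = 0.0051 MiB

0.0051 MiB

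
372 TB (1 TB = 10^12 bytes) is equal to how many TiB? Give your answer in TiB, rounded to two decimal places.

372 TB = 372 × 10^12 bytes = 372,000,000,000,000 bytes
1 TiB = 2^40 bytes = 1,099,511,627,776 bytes
372,000,000,000,000 / 1,099,511,627,776 = 338.33 TiB

338.33 TiB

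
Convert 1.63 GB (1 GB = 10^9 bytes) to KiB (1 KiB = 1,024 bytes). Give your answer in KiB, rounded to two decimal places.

1.63 GB = 1.63 × 10^9 bytes = 1,630,000,000 bytes
1 KiB = 1,024 bytes
1,630,000,000 / 1,024 = 1,591,796.88 KiB

1,591,796.88 KiB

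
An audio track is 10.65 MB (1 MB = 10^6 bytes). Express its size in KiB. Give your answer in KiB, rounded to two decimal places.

10.65 MB × 1,000,000 bytes/MB = 10,650,000 bytes
1 KiB = 1,024 bytes
10,650,000 / 1,024 = 10,400.39 KiB

10,400.39 KiB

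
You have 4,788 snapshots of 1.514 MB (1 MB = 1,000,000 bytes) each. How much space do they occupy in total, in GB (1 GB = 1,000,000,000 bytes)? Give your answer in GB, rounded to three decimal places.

7.249 GB

Total = 4,788 × 1.514 MB = 7249.032 MB
= 7249.032 × 1,000,000 bytes = 7,249,032,000 bytes
1 GB = 1,000,000,000 bytes
7,249,032,000 / 1,000,000,000 = 7.249 GB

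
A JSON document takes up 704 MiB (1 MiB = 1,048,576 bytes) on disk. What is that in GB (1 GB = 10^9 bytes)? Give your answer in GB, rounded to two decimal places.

0.74 GB

704 MiB = 704 × 2^20 bytes = 738,197,504 bytes
1 GB = 10^9 bytes = 1,000,000,000 bytes
738,197,504 / 1,000,000,000 = 0.74 GB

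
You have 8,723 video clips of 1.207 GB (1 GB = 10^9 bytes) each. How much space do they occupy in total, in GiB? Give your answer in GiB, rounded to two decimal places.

9,805.58 GiB

Total = 8,723 × 1.207 GB = 10528.661 GB
= 10528.661 × 1,000,000,000 bytes = 10,528,661,000,000 bytes
1 GiB = 1,073,741,824 bytes
10,528,661,000,000 / 1,073,741,824 = 9,805.58 GiB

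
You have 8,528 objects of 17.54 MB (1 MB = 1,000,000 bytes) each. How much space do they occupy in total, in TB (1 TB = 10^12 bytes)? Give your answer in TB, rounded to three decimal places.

0.150 TB

Total = 8,528 × 17.54 MB = 149581.12 MB
= 149581.12 × 1,000,000 bytes = 149,581,120,000 bytes
1 TB = 1,000,000,000,000 bytes
149,581,120,000 / 1,000,000,000,000 = 0.150 TB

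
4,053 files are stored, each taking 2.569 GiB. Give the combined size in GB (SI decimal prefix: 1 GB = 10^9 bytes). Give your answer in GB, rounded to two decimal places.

Total = 4,053 × 2.569 GiB = 10412.157 GiB
= 10412.157 × 1,073,741,824 bytes = 11,179,968,448,954.368 bytes
1 GB = 1,000,000,000 bytes
11,179,968,448,954.368 / 1,000,000,000 = 11,179.97 GB

11,179.97 GB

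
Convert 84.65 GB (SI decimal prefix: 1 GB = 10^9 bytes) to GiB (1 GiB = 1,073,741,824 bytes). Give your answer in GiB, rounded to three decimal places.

78.836 GiB

84.65 GB = 84.65 × 10^9 bytes = 84,650,000,000 bytes
1 GiB = 2^30 bytes = 1,073,741,824 bytes
84,650,000,000 / 1,073,741,824 = 78.836 GiB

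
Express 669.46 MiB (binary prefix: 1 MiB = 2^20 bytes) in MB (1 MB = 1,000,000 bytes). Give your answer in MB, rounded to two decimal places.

669.46 MiB = 669.46 × 2^20 bytes = 701,979,688.96 bytes
1 MB = 10^6 bytes = 1,000,000 bytes
701,979,688.96 / 1,000,000 = 701.98 MB

701.98 MB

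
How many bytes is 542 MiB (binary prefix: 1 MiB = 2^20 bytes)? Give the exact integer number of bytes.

568,328,192 bytes

542 × 1,048,576 = 568,328,192 bytes  (1 MiB = 2^20 bytes)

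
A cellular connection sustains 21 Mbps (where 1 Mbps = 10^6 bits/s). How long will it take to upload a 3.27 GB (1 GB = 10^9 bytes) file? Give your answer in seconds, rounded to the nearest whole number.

3.27 GB = 3,270,000,000 bytes = 26,160,000,000 bits
21 Mbps = 21,000,000 bits/s
time = 26,160,000,000 / 21,000,000 = 1,246 s

1,246 seconds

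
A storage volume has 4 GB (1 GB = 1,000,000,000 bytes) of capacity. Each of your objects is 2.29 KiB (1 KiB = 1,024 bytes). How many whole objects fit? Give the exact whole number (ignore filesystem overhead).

1,705,786

Capacity: 4 GB = 4,000,000,000 bytes
Per item: 2.29 KiB = 2,344.96 bytes
⌊4,000,000,000 / 2,344.96⌋ = 1,705,786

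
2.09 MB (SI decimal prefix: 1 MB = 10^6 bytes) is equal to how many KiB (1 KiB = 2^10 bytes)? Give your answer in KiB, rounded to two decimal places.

2,041.02 KiB

2.09 MB = 2.09 × 10^6 bytes = 2,090,000 bytes
1 KiB = 2^10 bytes = 1,024 bytes
2,090,000 / 1,024 = 2,041.02 KiB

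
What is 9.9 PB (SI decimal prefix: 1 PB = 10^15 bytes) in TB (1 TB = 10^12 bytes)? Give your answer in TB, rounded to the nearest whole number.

9,900 TB

9.9 PB = 9.9 × 10^15 bytes = 9,900,000,000,000,000 bytes
1 TB = 10^12 bytes = 1,000,000,000,000 bytes
9,900,000,000,000,000 / 1,000,000,000,000 = 9,900 TB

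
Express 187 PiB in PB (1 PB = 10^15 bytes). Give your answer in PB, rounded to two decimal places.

210.54 PB

187 PiB = 187 × 2^50 bytes = 210,543,282,579,570,688 bytes
1 PB = 10^15 bytes = 1,000,000,000,000,000 bytes
210,543,282,579,570,688 / 1,000,000,000,000,000 = 210.54 PB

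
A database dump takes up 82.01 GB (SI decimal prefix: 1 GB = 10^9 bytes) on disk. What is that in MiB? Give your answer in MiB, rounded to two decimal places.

82.01 GB × 1,000,000,000 bytes/GB = 82,010,000,000 bytes
1 MiB = 2^20 bytes = 1,048,576 bytes
82,010,000,000 / 1,048,576 = 78,210.83 MiB

78,210.83 MiB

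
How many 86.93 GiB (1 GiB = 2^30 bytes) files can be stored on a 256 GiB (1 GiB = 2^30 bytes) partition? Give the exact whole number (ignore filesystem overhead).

Capacity: 256 GiB = 274,877,906,944 bytes
Per item: 86.93 GiB = 93,340,376,760.32 bytes
⌊274,877,906,944 / 93,340,376,760.32⌋ = 2

2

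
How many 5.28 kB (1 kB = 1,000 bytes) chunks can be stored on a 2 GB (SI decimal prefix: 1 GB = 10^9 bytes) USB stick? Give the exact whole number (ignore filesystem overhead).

378,787

Capacity: 2 GB = 2,000,000,000 bytes
Per item: 5.28 kB = 5,280 bytes
⌊2,000,000,000 / 5,280⌋ = 378,787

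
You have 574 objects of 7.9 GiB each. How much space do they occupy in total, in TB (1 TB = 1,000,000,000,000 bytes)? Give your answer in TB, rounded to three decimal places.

Total = 574 × 7.9 GiB = 4534.6 GiB
= 4534.6 × 1,073,741,824 bytes = 4,868,989,675,110.4 bytes
1 TB = 1,000,000,000,000 bytes
4,868,989,675,110.4 / 1,000,000,000,000 = 4.869 TB

4.869 TB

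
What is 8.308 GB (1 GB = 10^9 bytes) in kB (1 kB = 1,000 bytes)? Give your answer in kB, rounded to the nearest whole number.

8.308 GB = 8.308 × 10^9 bytes = 8,308,000,000 bytes
1 kB = 10^3 bytes = 1,000 bytes
8,308,000,000 / 1,000 = 8,308,000 kB

8,308,000 kB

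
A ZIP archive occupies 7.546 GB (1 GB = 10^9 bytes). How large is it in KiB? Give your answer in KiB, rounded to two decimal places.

7.546 GB = 7.546 × 10^9 bytes = 7,546,000,000 bytes
1 KiB = 1,024 bytes
7,546,000,000 / 1,024 = 7,369,140.63 KiB

7,369,140.63 KiB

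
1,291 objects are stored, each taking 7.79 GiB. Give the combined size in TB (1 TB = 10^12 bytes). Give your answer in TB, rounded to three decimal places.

Total = 1,291 × 7.79 GiB = 10056.89 GiB
= 10056.89 × 1,073,741,824 bytes = 10,798,503,412,367.36 bytes
1 TB = 1,000,000,000,000 bytes
10,798,503,412,367.36 / 1,000,000,000,000 = 10.799 TB

10.799 TB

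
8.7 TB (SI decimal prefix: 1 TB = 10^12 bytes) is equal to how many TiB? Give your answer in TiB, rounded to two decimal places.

8.7 TB = 8.7 × 10^12 bytes = 8,700,000,000,000 bytes
1 TiB = 1,099,511,627,776 bytes
8,700,000,000,000 / 1,099,511,627,776 = 7.91 TiB

7.91 TiB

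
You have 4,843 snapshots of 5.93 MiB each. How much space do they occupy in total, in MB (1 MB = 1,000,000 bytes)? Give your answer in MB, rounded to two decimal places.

30,114.04 MB

Total = 4,843 × 5.93 MiB = 28718.99 MiB
= 28718.99 × 1,048,576 bytes = 30,114,043,658.24 bytes
1 MB = 1,000,000 bytes
30,114,043,658.24 / 1,000,000 = 30,114.04 MB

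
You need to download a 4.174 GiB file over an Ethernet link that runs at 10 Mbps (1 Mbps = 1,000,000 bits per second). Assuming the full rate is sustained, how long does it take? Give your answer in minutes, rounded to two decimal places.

59.76 minutes

4.174 GiB = 4,481,798,373.376 bytes = 35,854,386,987.008 bits
10 Mbps = 10,000,000 bits/s
time = 35,854,386,987.008 / 10,000,000 = 3,585.439 s
3,585.439 s / 60 = 59.76 minutes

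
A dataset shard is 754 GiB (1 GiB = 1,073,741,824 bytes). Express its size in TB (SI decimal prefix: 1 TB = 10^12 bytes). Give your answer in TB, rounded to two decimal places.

754 GiB × 1,073,741,824 bytes/GiB = 809,601,335,296 bytes
1 TB = 1,000,000,000,000 bytes
809,601,335,296 / 1,000,000,000,000 = 0.81 TB

0.81 TB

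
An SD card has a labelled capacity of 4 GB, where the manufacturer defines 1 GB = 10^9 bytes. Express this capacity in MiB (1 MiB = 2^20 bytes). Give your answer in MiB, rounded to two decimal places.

3,814.70 MiB

4 GB = 4 × 10^9 bytes = 4,000,000,000 bytes
1 MiB = 1,048,576 bytes
4,000,000,000 / 1,048,576 = 3,814.70 MiB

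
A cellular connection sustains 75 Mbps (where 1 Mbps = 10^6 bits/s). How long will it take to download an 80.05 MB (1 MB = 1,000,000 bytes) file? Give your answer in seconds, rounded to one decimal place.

8.5 seconds

80.05 MB = 80,050,000 bytes = 640,400,000 bits
75 Mbps = 75,000,000 bits/s
time = 640,400,000 / 75,000,000 = 8.5 s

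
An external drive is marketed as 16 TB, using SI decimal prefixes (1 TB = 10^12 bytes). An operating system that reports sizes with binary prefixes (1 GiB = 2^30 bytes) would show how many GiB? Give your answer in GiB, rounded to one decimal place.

16 TB = 16 × 10^12 bytes = 16,000,000,000,000 bytes
1 GiB = 1,073,741,824 bytes
16,000,000,000,000 / 1,073,741,824 = 14,901.2 GiB

14,901.2 GiB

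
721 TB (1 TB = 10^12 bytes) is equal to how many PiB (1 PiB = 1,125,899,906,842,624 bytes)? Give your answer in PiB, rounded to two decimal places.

721 TB = 721 × 10^12 bytes = 721,000,000,000,000 bytes
1 PiB = 1,125,899,906,842,624 bytes
721,000,000,000,000 / 1,125,899,906,842,624 = 0.64 PiB

0.64 PiB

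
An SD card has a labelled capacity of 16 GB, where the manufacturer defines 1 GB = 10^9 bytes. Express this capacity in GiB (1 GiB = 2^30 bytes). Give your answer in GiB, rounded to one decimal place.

16 GB = 16 × 10^9 bytes = 16,000,000,000 bytes
1 GiB = 1,073,741,824 bytes
16,000,000,000 / 1,073,741,824 = 14.9 GiB

14.9 GiB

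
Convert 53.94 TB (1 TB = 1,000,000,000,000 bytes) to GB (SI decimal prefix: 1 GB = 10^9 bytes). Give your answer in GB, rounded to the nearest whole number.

53.94 TB = 53.94 × 10^12 bytes = 53,940,000,000,000 bytes
1 GB = 1,000,000,000 bytes
53,940,000,000,000 / 1,000,000,000 = 53,940 GB

53,940 GB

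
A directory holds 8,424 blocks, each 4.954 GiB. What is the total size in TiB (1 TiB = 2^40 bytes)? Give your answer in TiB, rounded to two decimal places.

40.75 TiB

Total = 8,424 × 4.954 GiB = 41732.496 GiB
= 41732.496 × 1,073,741,824 bytes = 44,809,926,375,112.704 bytes
1 TiB = 1,099,511,627,776 bytes
44,809,926,375,112.704 / 1,099,511,627,776 = 40.75 TiB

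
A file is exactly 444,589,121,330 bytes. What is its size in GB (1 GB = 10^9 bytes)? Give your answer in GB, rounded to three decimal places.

444,589,121,330 bytes given.
1 GB = 1,000,000,000 bytes
444,589,121,330 / 1,000,000,000 = 444.589 GB

444.589 GB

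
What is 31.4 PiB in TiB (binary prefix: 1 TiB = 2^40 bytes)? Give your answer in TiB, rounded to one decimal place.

32,153.6 TiB

31.4 PiB = 31.4 × 2^50 bytes = 35,353,257,074,858,393.6 bytes
1 TiB = 2^40 bytes = 1,099,511,627,776 bytes
35,353,257,074,858,393.6 / 1,099,511,627,776 = 32,153.6 TiB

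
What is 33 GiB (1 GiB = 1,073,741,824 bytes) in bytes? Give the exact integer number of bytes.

33 × 1,073,741,824 = 35,433,480,192 bytes  (1 GiB = 2^30 bytes)

35,433,480,192 bytes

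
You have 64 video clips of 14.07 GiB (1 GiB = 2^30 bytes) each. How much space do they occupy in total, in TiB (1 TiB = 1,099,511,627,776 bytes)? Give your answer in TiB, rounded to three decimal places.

Total = 64 × 14.07 GiB = 900.48 GiB
= 900.48 × 1,073,741,824 bytes = 966,883,037,675.52 bytes
1 TiB = 1,099,511,627,776 bytes
966,883,037,675.52 / 1,099,511,627,776 = 0.879 TiB

0.879 TiB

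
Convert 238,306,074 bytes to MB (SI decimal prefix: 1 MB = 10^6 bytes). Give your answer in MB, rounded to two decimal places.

238.31 MB

238,306,074 bytes given.
1 MB = 10^6 bytes = 1,000,000 bytes
238,306,074 / 1,000,000 = 238.31 MB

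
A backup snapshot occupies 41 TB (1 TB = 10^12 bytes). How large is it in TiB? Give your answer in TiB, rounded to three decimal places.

37.289 TiB

41 TB = 41 × 10^12 bytes = 41,000,000,000,000 bytes
1 TiB = 1,099,511,627,776 bytes
41,000,000,000,000 / 1,099,511,627,776 = 37.289 TiB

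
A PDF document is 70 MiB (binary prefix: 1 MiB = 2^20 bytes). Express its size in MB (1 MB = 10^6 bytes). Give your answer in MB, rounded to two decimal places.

73.40 MB

70 MiB = 70 × 2^20 bytes = 73,400,320 bytes
1 MB = 1,000,000 bytes
73,400,320 / 1,000,000 = 73.40 MB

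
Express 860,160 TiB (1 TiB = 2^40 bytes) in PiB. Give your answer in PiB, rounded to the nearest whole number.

840 PiB

860,160 TiB = 860,160 × 2^40 bytes = 945,755,921,747,804,160 bytes
1 PiB = 2^50 bytes = 1,125,899,906,842,624 bytes
945,755,921,747,804,160 / 1,125,899,906,842,624 = 840 PiB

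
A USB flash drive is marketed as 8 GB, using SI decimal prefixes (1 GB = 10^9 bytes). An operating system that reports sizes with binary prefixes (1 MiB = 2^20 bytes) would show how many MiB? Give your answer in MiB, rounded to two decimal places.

7,629.39 MiB

8 GB = 8 × 10^9 bytes = 8,000,000,000 bytes
1 MiB = 1,048,576 bytes
8,000,000,000 / 1,048,576 = 7,629.39 MiB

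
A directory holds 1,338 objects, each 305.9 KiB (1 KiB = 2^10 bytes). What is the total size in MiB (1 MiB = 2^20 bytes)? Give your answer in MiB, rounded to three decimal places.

Total = 1,338 × 305.9 KiB = 409294.2 KiB
= 409294.2 × 1,024 bytes = 419,117,260.8 bytes
1 MiB = 1,048,576 bytes
419,117,260.8 / 1,048,576 = 399.701 MiB

399.701 MiB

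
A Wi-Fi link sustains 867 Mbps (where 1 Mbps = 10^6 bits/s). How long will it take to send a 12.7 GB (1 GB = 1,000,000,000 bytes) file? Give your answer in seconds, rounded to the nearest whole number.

117 seconds

12.7 GB = 12,700,000,000 bytes = 101,600,000,000 bits
867 Mbps = 867,000,000 bits/s
time = 101,600,000,000 / 867,000,000 = 117 s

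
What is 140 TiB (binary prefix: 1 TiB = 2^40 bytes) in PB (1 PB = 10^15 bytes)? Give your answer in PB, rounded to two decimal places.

0.15 PB

140 TiB = 140 × 2^40 bytes = 153,931,627,888,640 bytes
1 PB = 10^15 bytes = 1,000,000,000,000,000 bytes
153,931,627,888,640 / 1,000,000,000,000,000 = 0.15 PB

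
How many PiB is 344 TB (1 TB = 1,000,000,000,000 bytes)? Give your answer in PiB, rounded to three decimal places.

0.306 PiB

344 TB × 1,000,000,000,000 bytes/TB = 344,000,000,000,000 bytes
1 PiB = 2^50 bytes = 1,125,899,906,842,624 bytes
344,000,000,000,000 / 1,125,899,906,842,624 = 0.306 PiB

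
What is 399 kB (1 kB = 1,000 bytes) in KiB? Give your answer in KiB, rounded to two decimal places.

389.65 KiB

399 kB = 399 × 10^3 bytes = 399,000 bytes
1 KiB = 1,024 bytes
399,000 / 1,024 = 389.65 KiB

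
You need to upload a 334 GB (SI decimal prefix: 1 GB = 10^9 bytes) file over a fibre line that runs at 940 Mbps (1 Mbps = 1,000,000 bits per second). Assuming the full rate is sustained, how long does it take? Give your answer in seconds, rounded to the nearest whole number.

334 GB = 334,000,000,000 bytes = 2,672,000,000,000 bits
940 Mbps = 940,000,000 bits/s
time = 2,672,000,000,000 / 940,000,000 = 2,843 s

2,843 seconds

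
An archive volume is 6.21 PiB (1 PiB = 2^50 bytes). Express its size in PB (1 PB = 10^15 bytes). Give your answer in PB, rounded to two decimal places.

6.99 PB

6.21 PiB = 6.21 × 2^50 bytes = 6,991,838,421,492,695.04 bytes
1 PB = 1,000,000,000,000,000 bytes
6,991,838,421,492,695.04 / 1,000,000,000,000,000 = 6.99 PB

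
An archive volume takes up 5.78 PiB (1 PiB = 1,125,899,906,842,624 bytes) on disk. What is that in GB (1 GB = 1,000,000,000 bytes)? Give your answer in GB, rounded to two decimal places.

5.78 PiB × 1,125,899,906,842,624 bytes/PiB = 6,507,701,461,550,366.72 bytes
1 GB = 1,000,000,000 bytes
6,507,701,461,550,366.72 / 1,000,000,000 = 6,507,701.46 GB

6,507,701.46 GB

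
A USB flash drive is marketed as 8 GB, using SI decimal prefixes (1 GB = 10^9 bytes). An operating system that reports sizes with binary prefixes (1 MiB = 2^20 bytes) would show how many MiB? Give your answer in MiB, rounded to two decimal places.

8 GB = 8 × 10^9 bytes = 8,000,000,000 bytes
1 MiB = 2^20 bytes = 1,048,576 bytes
8,000,000,000 / 1,048,576 = 7,629.39 MiB

7,629.39 MiB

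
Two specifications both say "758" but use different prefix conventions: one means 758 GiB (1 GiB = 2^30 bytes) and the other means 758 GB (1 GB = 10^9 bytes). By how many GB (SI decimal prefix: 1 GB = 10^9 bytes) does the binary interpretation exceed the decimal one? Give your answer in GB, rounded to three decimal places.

758 GiB = 758 × 1,073,741,824 = 813,896,302,592 bytes
758 GB = 758 × 1,000,000,000 = 758,000,000,000 bytes
difference = 55,896,302,592 bytes
55,896,302,592 / 1,000,000,000 = 55.896 GB

55.896 GB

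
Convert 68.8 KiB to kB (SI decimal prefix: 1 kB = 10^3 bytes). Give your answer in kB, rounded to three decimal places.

68.8 KiB = 68.8 × 2^10 bytes = 70,451.2 bytes
1 kB = 1,000 bytes
70,451.2 / 1,000 = 70.451 kB

70.451 kB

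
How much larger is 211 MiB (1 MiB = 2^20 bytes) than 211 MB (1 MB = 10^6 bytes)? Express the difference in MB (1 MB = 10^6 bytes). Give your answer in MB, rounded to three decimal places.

10.250 MB

211 MiB = 211 × 1,048,576 = 221,249,536 bytes
211 MB = 211 × 1,000,000 = 211,000,000 bytes
difference = 10,249,536 bytes
10,249,536 / 1,000,000 = 10.250 MB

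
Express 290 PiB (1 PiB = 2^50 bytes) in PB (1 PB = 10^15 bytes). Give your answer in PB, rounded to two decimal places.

326.51 PB

290 PiB = 290 × 2^50 bytes = 326,510,972,984,360,960 bytes
1 PB = 10^15 bytes = 1,000,000,000,000,000 bytes
326,510,972,984,360,960 / 1,000,000,000,000,000 = 326.51 PB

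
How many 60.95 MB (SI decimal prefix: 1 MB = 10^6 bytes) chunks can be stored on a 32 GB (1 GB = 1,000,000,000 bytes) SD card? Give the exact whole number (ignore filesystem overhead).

Capacity: 32 GB = 32,000,000,000 bytes
Per item: 60.95 MB = 60,950,000 bytes
⌊32,000,000,000 / 60,950,000⌋ = 525

525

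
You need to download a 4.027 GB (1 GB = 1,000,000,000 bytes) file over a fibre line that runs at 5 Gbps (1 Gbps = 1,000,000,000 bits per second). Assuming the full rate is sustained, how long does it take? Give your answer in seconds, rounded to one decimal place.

6.4 seconds

4.027 GB = 4,027,000,000 bytes = 32,216,000,000 bits
5 Gbps = 5,000,000,000 bits/s
time = 32,216,000,000 / 5,000,000,000 = 6.4 s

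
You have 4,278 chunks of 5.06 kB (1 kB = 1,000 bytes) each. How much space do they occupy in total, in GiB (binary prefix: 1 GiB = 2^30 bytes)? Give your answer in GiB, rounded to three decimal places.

Total = 4,278 × 5.06 kB = 21646.68 kB
= 21646.68 × 1,000 bytes = 21,646,680 bytes
1 GiB = 1,073,741,824 bytes
21,646,680 / 1,073,741,824 = 0.020 GiB

0.020 GiB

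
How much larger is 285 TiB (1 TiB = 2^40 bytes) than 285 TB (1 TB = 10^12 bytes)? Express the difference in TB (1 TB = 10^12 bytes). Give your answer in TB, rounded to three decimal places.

285 TiB = 285 × 1,099,511,627,776 = 313,360,813,916,160 bytes
285 TB = 285 × 1,000,000,000,000 = 285,000,000,000,000 bytes
difference = 28,360,813,916,160 bytes
28,360,813,916,160 / 1,000,000,000,000 = 28.361 TB

28.361 TB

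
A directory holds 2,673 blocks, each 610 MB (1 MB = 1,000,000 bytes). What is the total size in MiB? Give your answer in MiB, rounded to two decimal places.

1,554,994.58 MiB

Total = 2,673 × 610 MB = 1,630,530 MB
= 1,630,530 × 1,000,000 bytes = 1,630,530,000,000 bytes
1 MiB = 1,048,576 bytes
1,630,530,000,000 / 1,048,576 = 1,554,994.58 MiB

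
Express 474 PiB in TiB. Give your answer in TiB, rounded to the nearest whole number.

474 PiB = 474 × 2^50 bytes = 533,676,555,843,403,776 bytes
1 TiB = 1,099,511,627,776 bytes
533,676,555,843,403,776 / 1,099,511,627,776 = 485,376 TiB

485,376 TiB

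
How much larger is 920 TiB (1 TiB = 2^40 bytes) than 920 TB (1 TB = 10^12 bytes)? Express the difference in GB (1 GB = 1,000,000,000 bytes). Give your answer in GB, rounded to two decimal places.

91,550.70 GB

920 TiB = 920 × 1,099,511,627,776 = 1,011,550,697,553,920 bytes
920 TB = 920 × 1,000,000,000,000 = 920,000,000,000,000 bytes
difference = 91,550,697,553,920 bytes
91,550,697,553,920 / 1,000,000,000 = 91,550.70 GB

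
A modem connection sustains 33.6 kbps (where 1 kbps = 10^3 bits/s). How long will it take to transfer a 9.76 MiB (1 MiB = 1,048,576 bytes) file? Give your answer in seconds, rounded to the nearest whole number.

2,437 seconds

9.76 MiB = 10,234,101.76 bytes = 81,872,814.08 bits
33.6 kbps = 33,600 bits/s
time = 81,872,814.08 / 33,600 = 2,437 s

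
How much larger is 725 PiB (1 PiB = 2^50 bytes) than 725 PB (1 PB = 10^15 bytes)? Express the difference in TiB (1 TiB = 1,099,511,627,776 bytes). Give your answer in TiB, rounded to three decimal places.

725 PiB = 725 × 1,125,899,906,842,624 = 816,277,432,460,902,400 bytes
725 PB = 725 × 1,000,000,000,000,000 = 725,000,000,000,000,000 bytes
difference = 91,277,432,460,902,400 bytes
91,277,432,460,902,400 / 1,099,511,627,776 = 83,016.341 TiB

83,016.341 TiB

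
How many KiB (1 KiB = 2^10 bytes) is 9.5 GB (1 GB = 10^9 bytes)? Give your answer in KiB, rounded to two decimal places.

9.5 GB × 1,000,000,000 bytes/GB = 9,500,000,000 bytes
1 KiB = 2^10 bytes = 1,024 bytes
9,500,000,000 / 1,024 = 9,277,343.75 KiB

9,277,343.75 KiB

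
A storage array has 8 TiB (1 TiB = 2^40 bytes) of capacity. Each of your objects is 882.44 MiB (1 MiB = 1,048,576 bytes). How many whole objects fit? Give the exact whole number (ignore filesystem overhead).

9,506

Capacity: 8 TiB = 8,796,093,022,208 bytes
Per item: 882.44 MiB = 925,305,405.44 bytes
⌊8,796,093,022,208 / 925,305,405.44⌋ = 9,506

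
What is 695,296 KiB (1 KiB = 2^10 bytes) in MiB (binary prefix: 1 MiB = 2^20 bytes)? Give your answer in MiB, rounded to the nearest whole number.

695,296 KiB × 1,024 bytes/KiB = 711,983,104 bytes
1 MiB = 1,048,576 bytes
711,983,104 / 1,048,576 = 679 MiB

679 MiB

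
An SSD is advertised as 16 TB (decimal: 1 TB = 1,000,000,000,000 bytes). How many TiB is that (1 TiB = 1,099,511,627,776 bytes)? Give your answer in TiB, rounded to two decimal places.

16 TB × 1,000,000,000,000 bytes/TB = 16,000,000,000,000 bytes
1 TiB = 2^40 bytes = 1,099,511,627,776 bytes
16,000,000,000,000 / 1,099,511,627,776 = 14.55 TiB

14.55 TiB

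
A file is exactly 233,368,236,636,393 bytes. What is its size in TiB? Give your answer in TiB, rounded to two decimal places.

212.25 TiB

233,368,236,636,393 bytes given.
1 TiB = 2^40 bytes = 1,099,511,627,776 bytes
233,368,236,636,393 / 1,099,511,627,776 = 212.25 TiB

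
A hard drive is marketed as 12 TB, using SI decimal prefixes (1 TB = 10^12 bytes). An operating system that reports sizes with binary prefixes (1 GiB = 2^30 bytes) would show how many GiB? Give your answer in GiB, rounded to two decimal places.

11,175.87 GiB

12 TB = 12 × 10^12 bytes = 12,000,000,000,000 bytes
1 GiB = 1,073,741,824 bytes
12,000,000,000,000 / 1,073,741,824 = 11,175.87 GiB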